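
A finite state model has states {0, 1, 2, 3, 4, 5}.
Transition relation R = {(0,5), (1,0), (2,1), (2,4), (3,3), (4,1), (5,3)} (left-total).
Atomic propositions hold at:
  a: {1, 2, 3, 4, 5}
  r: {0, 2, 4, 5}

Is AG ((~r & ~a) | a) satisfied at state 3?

Sat(~r) = {1, 3}
Sat(~a) = {0}
Sat(~r & ~a) = ∅
Sat((~r & ~a) | a) = {1, 2, 3, 4, 5}
AG ((~r & ~a) | a): greatest fixpoint, start Z0 = {1, 2, 3, 4, 5}, keep only states in Sat with every successor in Z. Z1 = {2, 3, 4, 5}; Z2 = {3, 5}; fixed.
Sat(AG ((~r & ~a) | a)) = {3, 5}
3 ∈ Sat(AG ((~r & ~a) | a)) = {3, 5}, so the formula holds at 3.

Yes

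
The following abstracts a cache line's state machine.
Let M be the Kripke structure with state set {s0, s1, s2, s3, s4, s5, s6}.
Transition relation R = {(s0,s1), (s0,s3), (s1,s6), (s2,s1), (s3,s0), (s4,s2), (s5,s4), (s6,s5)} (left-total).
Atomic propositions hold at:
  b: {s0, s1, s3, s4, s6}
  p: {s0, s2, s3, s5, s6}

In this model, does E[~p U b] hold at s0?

Sat(~p) = {s1, s4}
E[~p U b]: least fixpoint, start Z0 = Sat(b) = {s0, s1, s3, s4, s6}, add states in Sat(~p) with some successor in Z. Already a fixed point.
Sat(E[~p U b]) = {s0, s1, s3, s4, s6}
s0 ∈ Sat(E[~p U b]) = {s0, s1, s3, s4, s6}, so the formula holds at s0.

Yes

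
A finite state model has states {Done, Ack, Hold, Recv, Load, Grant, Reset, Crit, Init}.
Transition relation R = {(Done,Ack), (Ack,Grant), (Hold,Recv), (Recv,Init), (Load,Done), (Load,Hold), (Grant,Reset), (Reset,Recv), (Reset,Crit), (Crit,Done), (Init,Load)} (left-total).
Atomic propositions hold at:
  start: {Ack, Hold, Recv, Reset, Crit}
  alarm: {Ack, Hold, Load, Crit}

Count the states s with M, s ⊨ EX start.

Sat(EX start) = {s : some successor in {Ack, Hold, Recv, Reset, Crit}} = {Done, Hold, Load, Grant, Reset}
|Sat(EX start)| = |{Done, Hold, Load, Grant, Reset}| = 5.

5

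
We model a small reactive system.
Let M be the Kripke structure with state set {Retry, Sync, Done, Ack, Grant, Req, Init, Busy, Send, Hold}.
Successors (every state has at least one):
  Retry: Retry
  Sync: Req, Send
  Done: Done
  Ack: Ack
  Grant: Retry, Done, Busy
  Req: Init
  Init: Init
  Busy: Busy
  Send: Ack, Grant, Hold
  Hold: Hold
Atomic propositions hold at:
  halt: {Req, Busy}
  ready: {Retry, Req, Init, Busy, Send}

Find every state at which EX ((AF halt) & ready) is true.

AF halt: least fixpoint, start Z0 = {Req, Busy}, add states with every successor in Z. Already a fixed point.
Sat(AF halt) = {Req, Busy}
Sat((AF halt) & ready) = {Req, Busy}
Sat(EX ((AF halt) & ready)) = {s : some successor in {Req, Busy}} = {Sync, Grant, Busy}

{Sync, Grant, Busy}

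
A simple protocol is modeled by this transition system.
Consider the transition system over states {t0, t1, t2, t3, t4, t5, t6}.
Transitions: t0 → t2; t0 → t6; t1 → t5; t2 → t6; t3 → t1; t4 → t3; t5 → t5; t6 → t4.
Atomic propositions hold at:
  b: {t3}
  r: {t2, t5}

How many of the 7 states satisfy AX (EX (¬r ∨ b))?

4

Sat(¬r) = {t0, t1, t3, t4, t6}
Sat(¬r ∨ b) = {t0, t1, t3, t4, t6}
Sat(EX (¬r ∨ b)) = {s : some successor in {t0, t1, t3, t4, t6}} = {t0, t2, t3, t4, t6}
Sat(AX (EX (¬r ∨ b))) = {s : every successor in {t0, t2, t3, t4, t6}} = {t0, t2, t4, t6}
|Sat(AX (EX (¬r ∨ b)))| = |{t0, t2, t4, t6}| = 4.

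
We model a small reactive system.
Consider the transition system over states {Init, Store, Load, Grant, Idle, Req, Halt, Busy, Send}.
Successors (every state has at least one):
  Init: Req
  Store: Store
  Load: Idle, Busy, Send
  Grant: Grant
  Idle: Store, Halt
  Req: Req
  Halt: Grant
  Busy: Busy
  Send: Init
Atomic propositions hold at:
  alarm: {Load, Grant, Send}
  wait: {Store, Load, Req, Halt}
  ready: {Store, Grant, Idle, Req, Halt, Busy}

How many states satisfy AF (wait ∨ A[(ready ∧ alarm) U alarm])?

Sat(ready ∧ alarm) = {Grant}
A[(ready ∧ alarm) U alarm]: least fixpoint, start Z0 = Sat(alarm) = {Load, Grant, Send}, add states in Sat(ready ∧ alarm) with every successor in Z. Already a fixed point.
Sat(A[(ready ∧ alarm) U alarm]) = {Load, Grant, Send}
Sat(wait ∨ A[(ready ∧ alarm) U alarm]) = {Store, Load, Grant, Req, Halt, Send}
AF (wait ∨ A[(ready ∧ alarm) U alarm]): least fixpoint, start Z0 = {Store, Load, Grant, Req, Halt, Send}, add states with every successor in Z. Z1 = {Init, Store, Load, Grant, Idle, Req, Halt, Send}; fixed.
Sat(AF (wait ∨ A[(ready ∧ alarm) U alarm])) = {Init, Store, Load, Grant, Idle, Req, Halt, Send}
|Sat(AF (wait ∨ A[(ready ∧ alarm) U alarm]))| = |{Init, Store, Load, Grant, Idle, Req, Halt, Send}| = 8.

8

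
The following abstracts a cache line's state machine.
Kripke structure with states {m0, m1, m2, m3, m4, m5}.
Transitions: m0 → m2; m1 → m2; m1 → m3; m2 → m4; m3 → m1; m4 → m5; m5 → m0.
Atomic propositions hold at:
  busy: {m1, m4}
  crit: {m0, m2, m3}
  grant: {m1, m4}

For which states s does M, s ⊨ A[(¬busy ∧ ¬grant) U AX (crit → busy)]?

{m0, m2, m3, m4, m5}

Sat(¬busy) = {m0, m2, m3, m5}
Sat(¬grant) = {m0, m2, m3, m5}
Sat(¬busy ∧ ¬grant) = {m0, m2, m3, m5}
Sat(crit → busy) = {m1, m4, m5}
Sat(AX (crit → busy)) = {s : every successor in {m1, m4, m5}} = {m2, m3, m4}
A[(¬busy ∧ ¬grant) U AX (crit → busy)]: least fixpoint, start Z0 = Sat(AX (crit → busy)) = {m2, m3, m4}, add states in Sat(¬busy ∧ ¬grant) with every successor in Z. Z1 = {m0, m2, m3, m4}; Z2 = {m0, m2, m3, m4, m5}; fixed.
Sat(A[(¬busy ∧ ¬grant) U AX (crit → busy)]) = {m0, m2, m3, m4, m5}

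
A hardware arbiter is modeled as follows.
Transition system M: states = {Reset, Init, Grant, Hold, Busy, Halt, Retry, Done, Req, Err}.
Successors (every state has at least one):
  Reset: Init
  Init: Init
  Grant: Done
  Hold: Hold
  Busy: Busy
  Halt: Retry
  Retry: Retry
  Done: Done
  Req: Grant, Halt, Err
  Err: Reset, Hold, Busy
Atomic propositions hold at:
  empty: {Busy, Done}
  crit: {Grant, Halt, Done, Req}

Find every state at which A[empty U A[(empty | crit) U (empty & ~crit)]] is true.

Sat(empty | crit) = {Grant, Busy, Halt, Done, Req}
Sat(~crit) = {Reset, Init, Hold, Busy, Retry, Err}
Sat(empty & ~crit) = {Busy}
A[(empty | crit) U (empty & ~crit)]: least fixpoint, start Z0 = Sat((empty & ~crit)) = {Busy}, add states in Sat(empty | crit) with every successor in Z. Already a fixed point.
Sat(A[(empty | crit) U (empty & ~crit)]) = {Busy}
A[empty U A[(empty | crit) U (empty & ~crit)]]: least fixpoint, start Z0 = Sat(A[(empty | crit) U (empty & ~crit)]) = {Busy}, add states in Sat(empty) with every successor in Z. Already a fixed point.
Sat(A[empty U A[(empty | crit) U (empty & ~crit)]]) = {Busy}

{Busy}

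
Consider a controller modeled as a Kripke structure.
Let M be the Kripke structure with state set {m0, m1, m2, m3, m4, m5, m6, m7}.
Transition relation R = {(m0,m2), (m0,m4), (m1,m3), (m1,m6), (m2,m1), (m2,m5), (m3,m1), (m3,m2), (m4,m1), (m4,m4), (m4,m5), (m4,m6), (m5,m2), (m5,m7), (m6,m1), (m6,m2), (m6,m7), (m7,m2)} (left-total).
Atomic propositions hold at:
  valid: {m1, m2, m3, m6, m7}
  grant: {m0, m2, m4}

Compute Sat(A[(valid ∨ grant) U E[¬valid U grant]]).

{m0, m2, m4, m5, m7}

Sat(valid ∨ grant) = {m0, m1, m2, m3, m4, m6, m7}
Sat(¬valid) = {m0, m4, m5}
E[¬valid U grant]: least fixpoint, start Z0 = Sat(grant) = {m0, m2, m4}, add states in Sat(¬valid) with some successor in Z. Z1 = {m0, m2, m4, m5}; fixed.
Sat(E[¬valid U grant]) = {m0, m2, m4, m5}
A[(valid ∨ grant) U E[¬valid U grant]]: least fixpoint, start Z0 = Sat(E[¬valid U grant]) = {m0, m2, m4, m5}, add states in Sat(valid ∨ grant) with every successor in Z. Z1 = {m0, m2, m4, m5, m7}; fixed.
Sat(A[(valid ∨ grant) U E[¬valid U grant]]) = {m0, m2, m4, m5, m7}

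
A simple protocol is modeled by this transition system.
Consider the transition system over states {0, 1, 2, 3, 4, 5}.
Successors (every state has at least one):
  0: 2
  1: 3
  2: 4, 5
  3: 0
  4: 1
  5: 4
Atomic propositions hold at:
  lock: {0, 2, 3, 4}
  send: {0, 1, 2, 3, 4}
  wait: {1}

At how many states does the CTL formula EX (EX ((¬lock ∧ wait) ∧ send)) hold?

2

Sat(¬lock) = {1, 5}
Sat(¬lock ∧ wait) = {1}
Sat((¬lock ∧ wait) ∧ send) = {1}
Sat(EX ((¬lock ∧ wait) ∧ send)) = {s : some successor in {1}} = {4}
Sat(EX (EX ((¬lock ∧ wait) ∧ send))) = {s : some successor in {4}} = {2, 5}
|Sat(EX (EX ((¬lock ∧ wait) ∧ send)))| = |{2, 5}| = 2.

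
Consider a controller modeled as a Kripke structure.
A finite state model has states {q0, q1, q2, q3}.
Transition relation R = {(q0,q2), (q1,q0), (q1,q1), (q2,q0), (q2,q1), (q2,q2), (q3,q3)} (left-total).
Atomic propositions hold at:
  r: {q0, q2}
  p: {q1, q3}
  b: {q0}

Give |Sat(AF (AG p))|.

AG p: greatest fixpoint, start Z0 = {q1, q3}, keep only states in Sat with every successor in Z. Z1 = {q3}; fixed.
Sat(AG p) = {q3}
AF (AG p): least fixpoint, start Z0 = {q3}, add states with every successor in Z. Already a fixed point.
Sat(AF (AG p)) = {q3}
|Sat(AF (AG p))| = |{q3}| = 1.

1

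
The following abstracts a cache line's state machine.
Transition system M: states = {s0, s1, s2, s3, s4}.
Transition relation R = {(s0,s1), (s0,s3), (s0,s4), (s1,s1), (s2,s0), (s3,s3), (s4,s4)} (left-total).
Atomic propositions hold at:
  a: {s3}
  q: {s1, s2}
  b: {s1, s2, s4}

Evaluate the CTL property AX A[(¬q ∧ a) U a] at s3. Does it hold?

Yes

Sat(¬q) = {s0, s3, s4}
Sat(¬q ∧ a) = {s3}
A[(¬q ∧ a) U a]: least fixpoint, start Z0 = Sat(a) = {s3}, add states in Sat(¬q ∧ a) with every successor in Z. Already a fixed point.
Sat(A[(¬q ∧ a) U a]) = {s3}
Sat(AX A[(¬q ∧ a) U a]) = {s : every successor in {s3}} = {s3}
s3 ∈ Sat(AX A[(¬q ∧ a) U a]) = {s3}, so the formula holds at s3.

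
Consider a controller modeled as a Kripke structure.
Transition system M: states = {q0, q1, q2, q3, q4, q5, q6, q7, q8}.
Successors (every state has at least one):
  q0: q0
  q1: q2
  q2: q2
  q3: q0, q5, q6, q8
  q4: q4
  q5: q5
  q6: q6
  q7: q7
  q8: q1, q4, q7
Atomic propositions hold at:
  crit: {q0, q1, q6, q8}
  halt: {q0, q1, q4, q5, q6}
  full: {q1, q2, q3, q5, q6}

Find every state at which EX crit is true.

{q0, q3, q6, q8}

Sat(EX crit) = {s : some successor in {q0, q1, q6, q8}} = {q0, q3, q6, q8}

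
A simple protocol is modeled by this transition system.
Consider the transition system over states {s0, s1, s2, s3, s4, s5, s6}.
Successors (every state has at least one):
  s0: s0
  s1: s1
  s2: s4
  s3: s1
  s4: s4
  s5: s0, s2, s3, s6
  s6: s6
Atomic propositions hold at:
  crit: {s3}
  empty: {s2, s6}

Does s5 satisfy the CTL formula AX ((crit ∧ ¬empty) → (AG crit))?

No

Sat(¬empty) = {s0, s1, s3, s4, s5}
Sat(crit ∧ ¬empty) = {s3}
AG crit: greatest fixpoint, start Z0 = {s3}, keep only states in Sat with every successor in Z. Z1 = ∅; fixed.
Sat(AG crit) = ∅
Sat((crit ∧ ¬empty) → (AG crit)) = {s0, s1, s2, s4, s5, s6}
Sat(AX ((crit ∧ ¬empty) → (AG crit))) = {s : every successor in {s0, s1, s2, s4, s5, s6}} = {s0, s1, s2, s3, s4, s6}
s5 ∉ Sat(AX ((crit ∧ ¬empty) → (AG crit))) = {s0, s1, s2, s3, s4, s6}, so the formula does not hold at s5.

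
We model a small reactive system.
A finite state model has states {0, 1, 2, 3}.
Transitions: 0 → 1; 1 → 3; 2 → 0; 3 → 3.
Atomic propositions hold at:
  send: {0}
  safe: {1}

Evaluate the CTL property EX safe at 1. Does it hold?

No

Sat(EX safe) = {s : some successor in {1}} = {0}
1 ∉ Sat(EX safe) = {0}, so the formula does not hold at 1.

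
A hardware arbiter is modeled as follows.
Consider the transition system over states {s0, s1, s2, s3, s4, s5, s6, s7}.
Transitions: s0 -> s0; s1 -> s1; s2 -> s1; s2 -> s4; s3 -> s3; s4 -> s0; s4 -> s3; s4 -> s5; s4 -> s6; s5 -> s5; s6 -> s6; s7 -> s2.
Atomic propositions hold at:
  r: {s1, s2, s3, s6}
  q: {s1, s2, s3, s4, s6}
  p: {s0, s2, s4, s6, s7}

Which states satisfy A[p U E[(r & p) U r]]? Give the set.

{s1, s2, s3, s6, s7}

Sat(r & p) = {s2, s6}
E[(r & p) U r]: least fixpoint, start Z0 = Sat(r) = {s1, s2, s3, s6}, add states in Sat(r & p) with some successor in Z. Already a fixed point.
Sat(E[(r & p) U r]) = {s1, s2, s3, s6}
A[p U E[(r & p) U r]]: least fixpoint, start Z0 = Sat(E[(r & p) U r]) = {s1, s2, s3, s6}, add states in Sat(p) with every successor in Z. Z1 = {s1, s2, s3, s6, s7}; fixed.
Sat(A[p U E[(r & p) U r]]) = {s1, s2, s3, s6, s7}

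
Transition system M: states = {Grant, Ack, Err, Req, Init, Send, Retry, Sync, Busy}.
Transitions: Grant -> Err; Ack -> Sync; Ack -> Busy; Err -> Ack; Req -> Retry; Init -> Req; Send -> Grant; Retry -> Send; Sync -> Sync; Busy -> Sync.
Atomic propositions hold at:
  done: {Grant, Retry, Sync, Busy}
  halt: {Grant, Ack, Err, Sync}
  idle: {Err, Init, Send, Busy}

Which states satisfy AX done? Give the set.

Sat(AX done) = {s : every successor in {Grant, Retry, Sync, Busy}} = {Ack, Req, Send, Sync, Busy}

{Ack, Req, Send, Sync, Busy}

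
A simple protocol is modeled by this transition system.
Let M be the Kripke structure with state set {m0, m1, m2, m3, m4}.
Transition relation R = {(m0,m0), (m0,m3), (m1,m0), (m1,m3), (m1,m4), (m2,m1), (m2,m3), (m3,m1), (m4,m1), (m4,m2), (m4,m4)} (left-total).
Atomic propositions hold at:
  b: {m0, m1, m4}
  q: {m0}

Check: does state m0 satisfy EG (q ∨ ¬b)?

Yes

Sat(¬b) = {m2, m3}
Sat(q ∨ ¬b) = {m0, m2, m3}
EG (q ∨ ¬b): greatest fixpoint, start Z0 = {m0, m2, m3}, keep only states in Sat with some successor in Z. Z1 = {m0, m2}; Z2 = {m0}; fixed.
Sat(EG (q ∨ ¬b)) = {m0}
m0 ∈ Sat(EG (q ∨ ¬b)) = {m0}, so the formula holds at m0.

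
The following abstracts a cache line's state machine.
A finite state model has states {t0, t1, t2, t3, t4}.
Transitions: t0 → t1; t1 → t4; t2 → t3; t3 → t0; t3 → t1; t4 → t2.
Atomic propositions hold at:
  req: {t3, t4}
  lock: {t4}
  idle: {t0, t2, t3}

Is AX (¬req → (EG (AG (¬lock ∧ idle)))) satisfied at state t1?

Sat(¬req) = {t0, t1, t2}
Sat(¬lock) = {t0, t1, t2, t3}
Sat(¬lock ∧ idle) = {t0, t2, t3}
AG (¬lock ∧ idle): greatest fixpoint, start Z0 = {t0, t2, t3}, keep only states in Sat with every successor in Z. Z1 = {t2}; Z2 = ∅; fixed.
Sat(AG (¬lock ∧ idle)) = ∅
EG (AG (¬lock ∧ idle)): greatest fixpoint, start Z0 = ∅, keep only states in Sat with some successor in Z. Already a fixed point.
Sat(EG (AG (¬lock ∧ idle))) = ∅
Sat(¬req → (EG (AG (¬lock ∧ idle)))) = {t3, t4}
Sat(AX (¬req → (EG (AG (¬lock ∧ idle))))) = {s : every successor in {t3, t4}} = {t1, t2}
t1 ∈ Sat(AX (¬req → (EG (AG (¬lock ∧ idle))))) = {t1, t2}, so the formula holds at t1.

Yes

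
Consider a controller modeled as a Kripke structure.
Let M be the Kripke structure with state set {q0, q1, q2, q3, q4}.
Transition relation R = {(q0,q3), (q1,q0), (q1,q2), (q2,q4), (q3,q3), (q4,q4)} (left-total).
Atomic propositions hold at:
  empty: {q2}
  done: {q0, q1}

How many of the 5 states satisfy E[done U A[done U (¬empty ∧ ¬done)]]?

Sat(¬empty) = {q0, q1, q3, q4}
Sat(¬done) = {q2, q3, q4}
Sat(¬empty ∧ ¬done) = {q3, q4}
A[done U (¬empty ∧ ¬done)]: least fixpoint, start Z0 = Sat((¬empty ∧ ¬done)) = {q3, q4}, add states in Sat(done) with every successor in Z. Z1 = {q0, q3, q4}; fixed.
Sat(A[done U (¬empty ∧ ¬done)]) = {q0, q3, q4}
E[done U A[done U (¬empty ∧ ¬done)]]: least fixpoint, start Z0 = Sat(A[done U (¬empty ∧ ¬done)]) = {q0, q3, q4}, add states in Sat(done) with some successor in Z. Z1 = {q0, q1, q3, q4}; fixed.
Sat(E[done U A[done U (¬empty ∧ ¬done)]]) = {q0, q1, q3, q4}
|Sat(E[done U A[done U (¬empty ∧ ¬done)]])| = |{q0, q1, q3, q4}| = 4.

4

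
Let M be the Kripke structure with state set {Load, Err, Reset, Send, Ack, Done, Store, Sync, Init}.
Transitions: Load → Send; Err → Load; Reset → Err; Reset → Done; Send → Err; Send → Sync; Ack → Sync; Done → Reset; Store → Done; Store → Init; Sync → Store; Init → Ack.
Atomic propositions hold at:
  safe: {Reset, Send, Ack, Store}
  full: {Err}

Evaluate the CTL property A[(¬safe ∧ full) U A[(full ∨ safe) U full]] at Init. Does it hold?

No

Sat(¬safe) = {Load, Err, Done, Sync, Init}
Sat(¬safe ∧ full) = {Err}
Sat(full ∨ safe) = {Err, Reset, Send, Ack, Store}
A[(full ∨ safe) U full]: least fixpoint, start Z0 = Sat(full) = {Err}, add states in Sat(full ∨ safe) with every successor in Z. Already a fixed point.
Sat(A[(full ∨ safe) U full]) = {Err}
A[(¬safe ∧ full) U A[(full ∨ safe) U full]]: least fixpoint, start Z0 = Sat(A[(full ∨ safe) U full]) = {Err}, add states in Sat(¬safe ∧ full) with every successor in Z. Already a fixed point.
Sat(A[(¬safe ∧ full) U A[(full ∨ safe) U full]]) = {Err}
Init ∉ Sat(A[(¬safe ∧ full) U A[(full ∨ safe) U full]]) = {Err}, so the formula does not hold at Init.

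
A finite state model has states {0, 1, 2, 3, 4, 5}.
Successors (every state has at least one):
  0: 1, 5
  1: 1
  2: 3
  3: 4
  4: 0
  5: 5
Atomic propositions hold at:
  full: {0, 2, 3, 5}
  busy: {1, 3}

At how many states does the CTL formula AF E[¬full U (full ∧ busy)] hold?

2

Sat(¬full) = {1, 4}
Sat(full ∧ busy) = {3}
E[¬full U (full ∧ busy)]: least fixpoint, start Z0 = Sat((full ∧ busy)) = {3}, add states in Sat(¬full) with some successor in Z. Already a fixed point.
Sat(E[¬full U (full ∧ busy)]) = {3}
AF E[¬full U (full ∧ busy)]: least fixpoint, start Z0 = {3}, add states with every successor in Z. Z1 = {2, 3}; fixed.
Sat(AF E[¬full U (full ∧ busy)]) = {2, 3}
|Sat(AF E[¬full U (full ∧ busy)])| = |{2, 3}| = 2.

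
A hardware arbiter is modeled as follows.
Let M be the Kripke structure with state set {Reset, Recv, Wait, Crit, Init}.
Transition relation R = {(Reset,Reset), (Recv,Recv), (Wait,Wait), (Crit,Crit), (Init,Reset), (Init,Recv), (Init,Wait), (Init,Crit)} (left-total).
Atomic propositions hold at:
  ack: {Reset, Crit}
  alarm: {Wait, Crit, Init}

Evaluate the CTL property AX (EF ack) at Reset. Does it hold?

EF ack: least fixpoint, start Z0 = {Reset, Crit}, add states with some successor in Z. Z1 = {Reset, Crit, Init}; fixed.
Sat(EF ack) = {Reset, Crit, Init}
Sat(AX (EF ack)) = {s : every successor in {Reset, Crit, Init}} = {Reset, Crit}
Reset ∈ Sat(AX (EF ack)) = {Reset, Crit}, so the formula holds at Reset.

Yes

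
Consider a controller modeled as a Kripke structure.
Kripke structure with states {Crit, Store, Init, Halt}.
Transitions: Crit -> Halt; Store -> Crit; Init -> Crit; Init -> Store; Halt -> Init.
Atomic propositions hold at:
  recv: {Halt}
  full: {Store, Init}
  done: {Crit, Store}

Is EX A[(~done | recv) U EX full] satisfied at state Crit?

Sat(~done) = {Init, Halt}
Sat(~done | recv) = {Init, Halt}
Sat(EX full) = {s : some successor in {Store, Init}} = {Init, Halt}
A[(~done | recv) U EX full]: least fixpoint, start Z0 = Sat(EX full) = {Init, Halt}, add states in Sat(~done | recv) with every successor in Z. Already a fixed point.
Sat(A[(~done | recv) U EX full]) = {Init, Halt}
Sat(EX A[(~done | recv) U EX full]) = {s : some successor in {Init, Halt}} = {Crit, Halt}
Crit ∈ Sat(EX A[(~done | recv) U EX full]) = {Crit, Halt}, so the formula holds at Crit.

Yes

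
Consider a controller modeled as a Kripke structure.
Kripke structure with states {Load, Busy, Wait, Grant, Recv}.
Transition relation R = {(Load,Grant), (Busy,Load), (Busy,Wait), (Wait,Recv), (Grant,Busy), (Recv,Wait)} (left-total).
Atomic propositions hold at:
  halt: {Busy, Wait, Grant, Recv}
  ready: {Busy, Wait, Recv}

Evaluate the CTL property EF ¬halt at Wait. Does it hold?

No

Sat(¬halt) = {Load}
EF ¬halt: least fixpoint, start Z0 = {Load}, add states with some successor in Z. Z1 = {Load, Busy}; Z2 = {Load, Busy, Grant}; fixed.
Sat(EF ¬halt) = {Load, Busy, Grant}
Wait ∉ Sat(EF ¬halt) = {Load, Busy, Grant}, so the formula does not hold at Wait.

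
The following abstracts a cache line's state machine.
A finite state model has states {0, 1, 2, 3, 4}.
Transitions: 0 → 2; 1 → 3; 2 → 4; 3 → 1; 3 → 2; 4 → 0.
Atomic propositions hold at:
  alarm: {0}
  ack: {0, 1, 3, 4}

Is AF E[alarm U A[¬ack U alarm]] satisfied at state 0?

Sat(¬ack) = {2}
A[¬ack U alarm]: least fixpoint, start Z0 = Sat(alarm) = {0}, add states in Sat(¬ack) with every successor in Z. Already a fixed point.
Sat(A[¬ack U alarm]) = {0}
E[alarm U A[¬ack U alarm]]: least fixpoint, start Z0 = Sat(A[¬ack U alarm]) = {0}, add states in Sat(alarm) with some successor in Z. Already a fixed point.
Sat(E[alarm U A[¬ack U alarm]]) = {0}
AF E[alarm U A[¬ack U alarm]]: least fixpoint, start Z0 = {0}, add states with every successor in Z. Z1 = {0, 4}; Z2 = {0, 2, 4}; fixed.
Sat(AF E[alarm U A[¬ack U alarm]]) = {0, 2, 4}
0 ∈ Sat(AF E[alarm U A[¬ack U alarm]]) = {0, 2, 4}, so the formula holds at 0.

Yes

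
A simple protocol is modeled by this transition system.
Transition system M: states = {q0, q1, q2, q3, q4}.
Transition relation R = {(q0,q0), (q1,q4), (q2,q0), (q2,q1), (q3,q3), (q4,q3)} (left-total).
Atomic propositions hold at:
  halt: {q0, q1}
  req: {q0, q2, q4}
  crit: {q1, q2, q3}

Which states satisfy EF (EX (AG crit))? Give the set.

{q1, q2, q3, q4}

AG crit: greatest fixpoint, start Z0 = {q1, q2, q3}, keep only states in Sat with every successor in Z. Z1 = {q3}; fixed.
Sat(AG crit) = {q3}
Sat(EX (AG crit)) = {s : some successor in {q3}} = {q3, q4}
EF (EX (AG crit)): least fixpoint, start Z0 = {q3, q4}, add states with some successor in Z. Z1 = {q1, q3, q4}; Z2 = {q1, q2, q3, q4}; fixed.
Sat(EF (EX (AG crit))) = {q1, q2, q3, q4}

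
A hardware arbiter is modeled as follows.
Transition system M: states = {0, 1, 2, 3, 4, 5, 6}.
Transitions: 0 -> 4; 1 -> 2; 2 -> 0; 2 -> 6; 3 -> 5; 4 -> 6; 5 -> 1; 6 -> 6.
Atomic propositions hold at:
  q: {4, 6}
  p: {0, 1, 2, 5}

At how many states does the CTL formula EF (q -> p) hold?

Sat(q -> p) = {0, 1, 2, 3, 5}
EF (q -> p): least fixpoint, start Z0 = {0, 1, 2, 3, 5}, add states with some successor in Z. Already a fixed point.
Sat(EF (q -> p)) = {0, 1, 2, 3, 5}
|Sat(EF (q -> p))| = |{0, 1, 2, 3, 5}| = 5.

5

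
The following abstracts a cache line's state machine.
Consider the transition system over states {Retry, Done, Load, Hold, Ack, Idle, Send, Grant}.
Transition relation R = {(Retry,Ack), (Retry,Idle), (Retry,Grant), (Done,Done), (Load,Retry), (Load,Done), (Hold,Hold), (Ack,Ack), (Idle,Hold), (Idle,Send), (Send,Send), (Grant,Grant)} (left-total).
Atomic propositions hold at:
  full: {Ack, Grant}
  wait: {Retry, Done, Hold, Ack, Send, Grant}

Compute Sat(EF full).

{Retry, Load, Ack, Grant}

EF full: least fixpoint, start Z0 = {Ack, Grant}, add states with some successor in Z. Z1 = {Retry, Ack, Grant}; Z2 = {Retry, Load, Ack, Grant}; fixed.
Sat(EF full) = {Retry, Load, Ack, Grant}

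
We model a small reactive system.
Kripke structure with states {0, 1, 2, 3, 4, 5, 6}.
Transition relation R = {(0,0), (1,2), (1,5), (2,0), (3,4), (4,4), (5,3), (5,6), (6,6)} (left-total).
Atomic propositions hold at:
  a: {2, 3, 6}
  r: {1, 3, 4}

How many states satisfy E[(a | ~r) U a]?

4

Sat(~r) = {0, 2, 5, 6}
Sat(a | ~r) = {0, 2, 3, 5, 6}
E[(a | ~r) U a]: least fixpoint, start Z0 = Sat(a) = {2, 3, 6}, add states in Sat(a | ~r) with some successor in Z. Z1 = {2, 3, 5, 6}; fixed.
Sat(E[(a | ~r) U a]) = {2, 3, 5, 6}
|Sat(E[(a | ~r) U a])| = |{2, 3, 5, 6}| = 4.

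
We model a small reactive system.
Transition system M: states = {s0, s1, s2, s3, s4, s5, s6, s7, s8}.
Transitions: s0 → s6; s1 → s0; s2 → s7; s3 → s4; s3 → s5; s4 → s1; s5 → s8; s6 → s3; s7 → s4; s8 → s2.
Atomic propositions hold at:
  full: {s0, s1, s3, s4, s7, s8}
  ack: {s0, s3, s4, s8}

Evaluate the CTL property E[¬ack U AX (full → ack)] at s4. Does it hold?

No

Sat(¬ack) = {s1, s2, s5, s6, s7}
Sat(full → ack) = {s0, s2, s3, s4, s5, s6, s8}
Sat(AX (full → ack)) = {s : every successor in {s0, s2, s3, s4, s5, s6, s8}} = {s0, s1, s3, s5, s6, s7, s8}
E[¬ack U AX (full → ack)]: least fixpoint, start Z0 = Sat(AX (full → ack)) = {s0, s1, s3, s5, s6, s7, s8}, add states in Sat(¬ack) with some successor in Z. Z1 = {s0, s1, s2, s3, s5, s6, s7, s8}; fixed.
Sat(E[¬ack U AX (full → ack)]) = {s0, s1, s2, s3, s5, s6, s7, s8}
s4 ∉ Sat(E[¬ack U AX (full → ack)]) = {s0, s1, s2, s3, s5, s6, s7, s8}, so the formula does not hold at s4.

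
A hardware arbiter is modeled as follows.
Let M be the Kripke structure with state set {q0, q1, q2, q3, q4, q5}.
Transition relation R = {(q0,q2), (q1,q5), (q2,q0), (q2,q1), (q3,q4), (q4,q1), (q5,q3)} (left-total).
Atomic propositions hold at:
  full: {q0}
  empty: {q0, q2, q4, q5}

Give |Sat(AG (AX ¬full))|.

Sat(¬full) = {q1, q2, q3, q4, q5}
Sat(AX ¬full) = {s : every successor in {q1, q2, q3, q4, q5}} = {q0, q1, q3, q4, q5}
AG (AX ¬full): greatest fixpoint, start Z0 = {q0, q1, q3, q4, q5}, keep only states in Sat with every successor in Z. Z1 = {q1, q3, q4, q5}; fixed.
Sat(AG (AX ¬full)) = {q1, q3, q4, q5}
|Sat(AG (AX ¬full))| = |{q1, q3, q4, q5}| = 4.

4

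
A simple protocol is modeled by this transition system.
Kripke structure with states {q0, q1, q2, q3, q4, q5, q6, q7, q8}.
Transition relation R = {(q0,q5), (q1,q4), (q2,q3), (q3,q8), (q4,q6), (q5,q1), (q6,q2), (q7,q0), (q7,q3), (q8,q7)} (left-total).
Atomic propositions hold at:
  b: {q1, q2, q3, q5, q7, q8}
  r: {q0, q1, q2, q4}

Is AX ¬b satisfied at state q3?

Sat(¬b) = {q0, q4, q6}
Sat(AX ¬b) = {s : every successor in {q0, q4, q6}} = {q1, q4}
q3 ∉ Sat(AX ¬b) = {q1, q4}, so the formula does not hold at q3.

No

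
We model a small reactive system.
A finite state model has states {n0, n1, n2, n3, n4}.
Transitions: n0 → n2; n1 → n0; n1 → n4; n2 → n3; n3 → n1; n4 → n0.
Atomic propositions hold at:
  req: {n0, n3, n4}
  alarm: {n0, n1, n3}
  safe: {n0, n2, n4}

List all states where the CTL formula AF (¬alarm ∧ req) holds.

Sat(¬alarm) = {n2, n4}
Sat(¬alarm ∧ req) = {n4}
AF (¬alarm ∧ req): least fixpoint, start Z0 = {n4}, add states with every successor in Z. Already a fixed point.
Sat(AF (¬alarm ∧ req)) = {n4}

{n4}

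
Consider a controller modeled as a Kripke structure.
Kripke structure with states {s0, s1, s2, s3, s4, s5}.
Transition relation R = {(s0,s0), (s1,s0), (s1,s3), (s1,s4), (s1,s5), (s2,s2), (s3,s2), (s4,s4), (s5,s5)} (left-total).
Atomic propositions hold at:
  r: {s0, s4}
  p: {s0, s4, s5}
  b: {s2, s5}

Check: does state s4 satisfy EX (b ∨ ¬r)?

Sat(¬r) = {s1, s2, s3, s5}
Sat(b ∨ ¬r) = {s1, s2, s3, s5}
Sat(EX (b ∨ ¬r)) = {s : some successor in {s1, s2, s3, s5}} = {s1, s2, s3, s5}
s4 ∉ Sat(EX (b ∨ ¬r)) = {s1, s2, s3, s5}, so the formula does not hold at s4.

No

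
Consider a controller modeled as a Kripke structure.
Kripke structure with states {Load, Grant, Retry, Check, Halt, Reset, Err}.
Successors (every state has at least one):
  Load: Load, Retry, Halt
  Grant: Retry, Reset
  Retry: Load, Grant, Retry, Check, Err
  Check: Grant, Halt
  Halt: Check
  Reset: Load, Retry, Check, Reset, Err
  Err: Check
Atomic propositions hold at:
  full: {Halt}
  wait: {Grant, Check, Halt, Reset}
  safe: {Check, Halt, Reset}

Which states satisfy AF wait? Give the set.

{Grant, Check, Halt, Reset, Err}

AF wait: least fixpoint, start Z0 = {Grant, Check, Halt, Reset}, add states with every successor in Z. Z1 = {Grant, Check, Halt, Reset, Err}; fixed.
Sat(AF wait) = {Grant, Check, Halt, Reset, Err}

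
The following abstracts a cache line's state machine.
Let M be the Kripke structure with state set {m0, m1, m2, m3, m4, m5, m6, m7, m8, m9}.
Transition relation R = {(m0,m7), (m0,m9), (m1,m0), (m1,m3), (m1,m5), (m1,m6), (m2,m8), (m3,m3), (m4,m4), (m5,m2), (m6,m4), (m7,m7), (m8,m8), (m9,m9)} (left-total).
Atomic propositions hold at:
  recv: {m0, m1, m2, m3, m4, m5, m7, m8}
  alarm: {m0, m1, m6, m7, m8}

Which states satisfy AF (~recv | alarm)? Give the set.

{m0, m1, m2, m5, m6, m7, m8, m9}

Sat(~recv) = {m6, m9}
Sat(~recv | alarm) = {m0, m1, m6, m7, m8, m9}
AF (~recv | alarm): least fixpoint, start Z0 = {m0, m1, m6, m7, m8, m9}, add states with every successor in Z. Z1 = {m0, m1, m2, m6, m7, m8, m9}; Z2 = {m0, m1, m2, m5, m6, m7, m8, m9}; fixed.
Sat(AF (~recv | alarm)) = {m0, m1, m2, m5, m6, m7, m8, m9}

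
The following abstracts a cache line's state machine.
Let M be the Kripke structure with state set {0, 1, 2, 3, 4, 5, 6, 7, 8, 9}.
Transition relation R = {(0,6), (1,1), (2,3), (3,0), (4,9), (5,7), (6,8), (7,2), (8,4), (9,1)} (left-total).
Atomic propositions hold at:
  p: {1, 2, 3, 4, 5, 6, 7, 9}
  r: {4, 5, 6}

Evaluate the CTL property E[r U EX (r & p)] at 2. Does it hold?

No

Sat(r & p) = {4, 5, 6}
Sat(EX (r & p)) = {s : some successor in {4, 5, 6}} = {0, 8}
E[r U EX (r & p)]: least fixpoint, start Z0 = Sat(EX (r & p)) = {0, 8}, add states in Sat(r) with some successor in Z. Z1 = {0, 6, 8}; fixed.
Sat(E[r U EX (r & p)]) = {0, 6, 8}
2 ∉ Sat(E[r U EX (r & p)]) = {0, 6, 8}, so the formula does not hold at 2.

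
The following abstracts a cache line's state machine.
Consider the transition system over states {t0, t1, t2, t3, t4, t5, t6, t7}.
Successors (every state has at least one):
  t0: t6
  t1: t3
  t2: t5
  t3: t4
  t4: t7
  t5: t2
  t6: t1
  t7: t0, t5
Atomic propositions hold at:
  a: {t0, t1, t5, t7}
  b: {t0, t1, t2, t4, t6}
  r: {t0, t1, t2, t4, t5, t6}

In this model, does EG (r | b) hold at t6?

Sat(r | b) = {t0, t1, t2, t4, t5, t6}
EG (r | b): greatest fixpoint, start Z0 = {t0, t1, t2, t4, t5, t6}, keep only states in Sat with some successor in Z. Z1 = {t0, t2, t5, t6}; Z2 = {t0, t2, t5}; Z3 = {t2, t5}; fixed.
Sat(EG (r | b)) = {t2, t5}
t6 ∉ Sat(EG (r | b)) = {t2, t5}, so the formula does not hold at t6.

No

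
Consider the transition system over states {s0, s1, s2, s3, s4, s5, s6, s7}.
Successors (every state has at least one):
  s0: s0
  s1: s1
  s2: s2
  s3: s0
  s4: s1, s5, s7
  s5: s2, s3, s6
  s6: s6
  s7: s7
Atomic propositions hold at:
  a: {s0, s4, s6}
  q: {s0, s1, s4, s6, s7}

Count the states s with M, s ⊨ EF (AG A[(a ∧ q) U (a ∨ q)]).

7

Sat(a ∧ q) = {s0, s4, s6}
Sat(a ∨ q) = {s0, s1, s4, s6, s7}
A[(a ∧ q) U (a ∨ q)]: least fixpoint, start Z0 = Sat((a ∨ q)) = {s0, s1, s4, s6, s7}, add states in Sat(a ∧ q) with every successor in Z. Already a fixed point.
Sat(A[(a ∧ q) U (a ∨ q)]) = {s0, s1, s4, s6, s7}
AG A[(a ∧ q) U (a ∨ q)]: greatest fixpoint, start Z0 = {s0, s1, s4, s6, s7}, keep only states in Sat with every successor in Z. Z1 = {s0, s1, s6, s7}; fixed.
Sat(AG A[(a ∧ q) U (a ∨ q)]) = {s0, s1, s6, s7}
EF (AG A[(a ∧ q) U (a ∨ q)]): least fixpoint, start Z0 = {s0, s1, s6, s7}, add states with some successor in Z. Z1 = {s0, s1, s3, s4, s5, s6, s7}; fixed.
Sat(EF (AG A[(a ∧ q) U (a ∨ q)])) = {s0, s1, s3, s4, s5, s6, s7}
|Sat(EF (AG A[(a ∧ q) U (a ∨ q)]))| = |{s0, s1, s3, s4, s5, s6, s7}| = 7.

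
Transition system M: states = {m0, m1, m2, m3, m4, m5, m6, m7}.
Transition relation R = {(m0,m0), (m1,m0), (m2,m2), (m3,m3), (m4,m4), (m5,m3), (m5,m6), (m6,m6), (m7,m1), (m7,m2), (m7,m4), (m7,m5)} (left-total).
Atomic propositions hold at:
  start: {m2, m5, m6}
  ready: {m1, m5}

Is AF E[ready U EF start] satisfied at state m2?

Yes

EF start: least fixpoint, start Z0 = {m2, m5, m6}, add states with some successor in Z. Z1 = {m2, m5, m6, m7}; fixed.
Sat(EF start) = {m2, m5, m6, m7}
E[ready U EF start]: least fixpoint, start Z0 = Sat(EF start) = {m2, m5, m6, m7}, add states in Sat(ready) with some successor in Z. Already a fixed point.
Sat(E[ready U EF start]) = {m2, m5, m6, m7}
AF E[ready U EF start]: least fixpoint, start Z0 = {m2, m5, m6, m7}, add states with every successor in Z. Already a fixed point.
Sat(AF E[ready U EF start]) = {m2, m5, m6, m7}
m2 ∈ Sat(AF E[ready U EF start]) = {m2, m5, m6, m7}, so the formula holds at m2.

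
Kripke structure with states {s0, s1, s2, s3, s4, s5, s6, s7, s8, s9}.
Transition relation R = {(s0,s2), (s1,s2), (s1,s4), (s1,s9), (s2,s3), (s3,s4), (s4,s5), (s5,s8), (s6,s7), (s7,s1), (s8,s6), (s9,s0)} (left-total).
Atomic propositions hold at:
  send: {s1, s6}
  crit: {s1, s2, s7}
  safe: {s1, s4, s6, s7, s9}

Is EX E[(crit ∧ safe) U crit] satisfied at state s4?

Sat(crit ∧ safe) = {s1, s7}
E[(crit ∧ safe) U crit]: least fixpoint, start Z0 = Sat(crit) = {s1, s2, s7}, add states in Sat(crit ∧ safe) with some successor in Z. Already a fixed point.
Sat(E[(crit ∧ safe) U crit]) = {s1, s2, s7}
Sat(EX E[(crit ∧ safe) U crit]) = {s : some successor in {s1, s2, s7}} = {s0, s1, s6, s7}
s4 ∉ Sat(EX E[(crit ∧ safe) U crit]) = {s0, s1, s6, s7}, so the formula does not hold at s4.

No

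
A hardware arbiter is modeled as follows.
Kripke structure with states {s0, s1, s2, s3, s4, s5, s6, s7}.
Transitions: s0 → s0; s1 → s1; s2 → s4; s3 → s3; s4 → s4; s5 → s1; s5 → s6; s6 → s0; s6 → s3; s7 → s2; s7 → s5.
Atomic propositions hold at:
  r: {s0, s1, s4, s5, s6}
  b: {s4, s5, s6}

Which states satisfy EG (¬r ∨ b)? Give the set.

{s2, s3, s4, s5, s6, s7}

Sat(¬r) = {s2, s3, s7}
Sat(¬r ∨ b) = {s2, s3, s4, s5, s6, s7}
EG (¬r ∨ b): greatest fixpoint, start Z0 = {s2, s3, s4, s5, s6, s7}, keep only states in Sat with some successor in Z. Already a fixed point.
Sat(EG (¬r ∨ b)) = {s2, s3, s4, s5, s6, s7}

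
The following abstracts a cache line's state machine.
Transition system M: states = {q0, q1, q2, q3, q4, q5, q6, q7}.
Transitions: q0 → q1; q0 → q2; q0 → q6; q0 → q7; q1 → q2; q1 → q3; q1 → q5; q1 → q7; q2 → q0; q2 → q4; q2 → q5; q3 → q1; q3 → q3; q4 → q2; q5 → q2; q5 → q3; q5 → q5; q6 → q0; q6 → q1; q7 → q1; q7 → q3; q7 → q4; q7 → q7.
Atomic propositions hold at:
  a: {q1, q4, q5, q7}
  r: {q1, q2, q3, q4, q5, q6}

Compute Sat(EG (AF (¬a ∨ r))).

Sat(¬a) = {q0, q2, q3, q6}
Sat(¬a ∨ r) = {q0, q1, q2, q3, q4, q5, q6}
AF (¬a ∨ r): least fixpoint, start Z0 = {q0, q1, q2, q3, q4, q5, q6}, add states with every successor in Z. Already a fixed point.
Sat(AF (¬a ∨ r)) = {q0, q1, q2, q3, q4, q5, q6}
EG (AF (¬a ∨ r)): greatest fixpoint, start Z0 = {q0, q1, q2, q3, q4, q5, q6}, keep only states in Sat with some successor in Z. Already a fixed point.
Sat(EG (AF (¬a ∨ r))) = {q0, q1, q2, q3, q4, q5, q6}

{q0, q1, q2, q3, q4, q5, q6}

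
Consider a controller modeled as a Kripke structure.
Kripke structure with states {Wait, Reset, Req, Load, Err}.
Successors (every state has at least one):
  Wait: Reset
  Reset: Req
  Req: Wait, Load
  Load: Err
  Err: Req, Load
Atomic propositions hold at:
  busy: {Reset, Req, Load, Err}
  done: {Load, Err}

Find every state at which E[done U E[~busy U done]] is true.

Sat(~busy) = {Wait}
E[~busy U done]: least fixpoint, start Z0 = Sat(done) = {Load, Err}, add states in Sat(~busy) with some successor in Z. Already a fixed point.
Sat(E[~busy U done]) = {Load, Err}
E[done U E[~busy U done]]: least fixpoint, start Z0 = Sat(E[~busy U done]) = {Load, Err}, add states in Sat(done) with some successor in Z. Already a fixed point.
Sat(E[done U E[~busy U done]]) = {Load, Err}

{Load, Err}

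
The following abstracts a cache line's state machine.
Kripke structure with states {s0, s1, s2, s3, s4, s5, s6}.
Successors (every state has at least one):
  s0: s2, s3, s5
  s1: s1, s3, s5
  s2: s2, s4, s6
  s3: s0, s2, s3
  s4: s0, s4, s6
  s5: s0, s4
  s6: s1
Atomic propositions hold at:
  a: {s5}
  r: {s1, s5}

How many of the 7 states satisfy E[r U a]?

E[r U a]: least fixpoint, start Z0 = Sat(a) = {s5}, add states in Sat(r) with some successor in Z. Z1 = {s1, s5}; fixed.
Sat(E[r U a]) = {s1, s5}
|Sat(E[r U a])| = |{s1, s5}| = 2.

2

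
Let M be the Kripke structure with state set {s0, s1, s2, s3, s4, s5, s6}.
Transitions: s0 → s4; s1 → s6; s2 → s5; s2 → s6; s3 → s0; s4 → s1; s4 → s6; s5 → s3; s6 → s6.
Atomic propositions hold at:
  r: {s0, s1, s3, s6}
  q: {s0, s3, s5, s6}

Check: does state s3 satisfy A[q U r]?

Yes

A[q U r]: least fixpoint, start Z0 = Sat(r) = {s0, s1, s3, s6}, add states in Sat(q) with every successor in Z. Z1 = {s0, s1, s3, s5, s6}; fixed.
Sat(A[q U r]) = {s0, s1, s3, s5, s6}
s3 ∈ Sat(A[q U r]) = {s0, s1, s3, s5, s6}, so the formula holds at s3.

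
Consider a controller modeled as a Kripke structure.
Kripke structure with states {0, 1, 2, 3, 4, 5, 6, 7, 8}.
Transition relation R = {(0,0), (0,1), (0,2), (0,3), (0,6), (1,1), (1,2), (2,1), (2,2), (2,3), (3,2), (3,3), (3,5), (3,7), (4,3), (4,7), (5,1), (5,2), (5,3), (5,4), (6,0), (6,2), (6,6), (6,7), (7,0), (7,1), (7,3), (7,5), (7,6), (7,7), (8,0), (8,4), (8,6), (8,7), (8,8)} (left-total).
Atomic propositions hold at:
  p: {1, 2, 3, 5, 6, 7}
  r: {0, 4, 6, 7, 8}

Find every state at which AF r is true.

{0, 4, 6, 7, 8}

AF r: least fixpoint, start Z0 = {0, 4, 6, 7, 8}, add states with every successor in Z. Already a fixed point.
Sat(AF r) = {0, 4, 6, 7, 8}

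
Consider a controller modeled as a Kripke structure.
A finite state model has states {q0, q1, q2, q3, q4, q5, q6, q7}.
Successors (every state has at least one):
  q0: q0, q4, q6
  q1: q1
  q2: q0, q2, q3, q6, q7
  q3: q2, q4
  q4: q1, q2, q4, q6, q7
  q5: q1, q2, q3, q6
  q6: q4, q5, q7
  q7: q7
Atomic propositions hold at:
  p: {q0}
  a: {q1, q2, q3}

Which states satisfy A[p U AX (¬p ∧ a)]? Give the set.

Sat(¬p) = {q1, q2, q3, q4, q5, q6, q7}
Sat(¬p ∧ a) = {q1, q2, q3}
Sat(AX (¬p ∧ a)) = {s : every successor in {q1, q2, q3}} = {q1}
A[p U AX (¬p ∧ a)]: least fixpoint, start Z0 = Sat(AX (¬p ∧ a)) = {q1}, add states in Sat(p) with every successor in Z. Already a fixed point.
Sat(A[p U AX (¬p ∧ a)]) = {q1}

{q1}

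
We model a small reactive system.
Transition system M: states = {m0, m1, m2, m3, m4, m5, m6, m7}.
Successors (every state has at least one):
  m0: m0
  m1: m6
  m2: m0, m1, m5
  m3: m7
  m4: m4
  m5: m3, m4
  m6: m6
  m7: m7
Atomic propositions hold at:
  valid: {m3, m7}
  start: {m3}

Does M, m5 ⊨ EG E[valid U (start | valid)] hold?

No

Sat(start | valid) = {m3, m7}
E[valid U (start | valid)]: least fixpoint, start Z0 = Sat((start | valid)) = {m3, m7}, add states in Sat(valid) with some successor in Z. Already a fixed point.
Sat(E[valid U (start | valid)]) = {m3, m7}
EG E[valid U (start | valid)]: greatest fixpoint, start Z0 = {m3, m7}, keep only states in Sat with some successor in Z. Already a fixed point.
Sat(EG E[valid U (start | valid)]) = {m3, m7}
m5 ∉ Sat(EG E[valid U (start | valid)]) = {m3, m7}, so the formula does not hold at m5.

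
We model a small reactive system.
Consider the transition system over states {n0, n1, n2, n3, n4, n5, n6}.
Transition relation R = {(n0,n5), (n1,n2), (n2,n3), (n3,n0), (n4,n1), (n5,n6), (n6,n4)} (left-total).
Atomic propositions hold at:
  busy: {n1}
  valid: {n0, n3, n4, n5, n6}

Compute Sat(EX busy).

Sat(EX busy) = {s : some successor in {n1}} = {n4}

{n4}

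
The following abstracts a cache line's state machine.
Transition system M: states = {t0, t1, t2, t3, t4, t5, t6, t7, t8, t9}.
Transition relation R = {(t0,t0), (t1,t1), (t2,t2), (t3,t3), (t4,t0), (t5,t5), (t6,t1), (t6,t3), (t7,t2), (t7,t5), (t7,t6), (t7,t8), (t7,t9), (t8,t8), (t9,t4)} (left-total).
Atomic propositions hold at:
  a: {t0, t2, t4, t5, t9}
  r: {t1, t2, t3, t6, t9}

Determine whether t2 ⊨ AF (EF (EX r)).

Yes

Sat(EX r) = {s : some successor in {t1, t2, t3, t6, t9}} = {t1, t2, t3, t6, t7}
EF (EX r): least fixpoint, start Z0 = {t1, t2, t3, t6, t7}, add states with some successor in Z. Already a fixed point.
Sat(EF (EX r)) = {t1, t2, t3, t6, t7}
AF (EF (EX r)): least fixpoint, start Z0 = {t1, t2, t3, t6, t7}, add states with every successor in Z. Already a fixed point.
Sat(AF (EF (EX r))) = {t1, t2, t3, t6, t7}
t2 ∈ Sat(AF (EF (EX r))) = {t1, t2, t3, t6, t7}, so the formula holds at t2.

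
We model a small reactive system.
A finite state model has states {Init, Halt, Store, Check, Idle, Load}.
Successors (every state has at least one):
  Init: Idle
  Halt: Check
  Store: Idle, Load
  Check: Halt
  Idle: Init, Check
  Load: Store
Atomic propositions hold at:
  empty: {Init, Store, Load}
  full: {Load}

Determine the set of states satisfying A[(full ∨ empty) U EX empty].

{Init, Store, Idle, Load}

Sat(full ∨ empty) = {Init, Store, Load}
Sat(EX empty) = {s : some successor in {Init, Store, Load}} = {Store, Idle, Load}
A[(full ∨ empty) U EX empty]: least fixpoint, start Z0 = Sat(EX empty) = {Store, Idle, Load}, add states in Sat(full ∨ empty) with every successor in Z. Z1 = {Init, Store, Idle, Load}; fixed.
Sat(A[(full ∨ empty) U EX empty]) = {Init, Store, Idle, Load}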